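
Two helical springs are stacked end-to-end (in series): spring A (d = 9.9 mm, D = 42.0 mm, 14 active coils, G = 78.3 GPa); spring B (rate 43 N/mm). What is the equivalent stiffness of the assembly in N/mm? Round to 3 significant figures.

k_A = Gd⁴/(8D³N_a) = (78.3×10³)(9.9⁴)/(8·42.0³·14) = 90.643 N/mm
Series: 1/k_eq = 1/90.643 + 1/43 = 0.034288; k_eq = 29.165 N/mm

29.2 N/mm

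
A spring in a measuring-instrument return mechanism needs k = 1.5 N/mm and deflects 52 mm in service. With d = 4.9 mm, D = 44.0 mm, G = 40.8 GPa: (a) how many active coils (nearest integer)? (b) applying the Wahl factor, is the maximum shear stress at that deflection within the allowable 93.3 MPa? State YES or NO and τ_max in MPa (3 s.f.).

N_a = Gd⁴/(8D³k) = (40.8×10³)(4.9⁴)/(8·44.0³·1.5) = 23.01 → N_a = 23
Actual rate k = Gd⁴/(8D³·23) = 1.5006 N/mm
Working load F = kδ = 1.5006·52 = 78.032 N
C = 44.0/4.9 = 8.9796; K_W = (4C−1)/(4C−4)+0.615/C = 1.1625
τ_max = K_W·8FD/(πd³) = 1.1625·74.315 = 86.39 MPa
τ_max ≤ 93.3 MPa → acceptable

(a) 23 coils; (b) YES, τ_max = 86.4 MPa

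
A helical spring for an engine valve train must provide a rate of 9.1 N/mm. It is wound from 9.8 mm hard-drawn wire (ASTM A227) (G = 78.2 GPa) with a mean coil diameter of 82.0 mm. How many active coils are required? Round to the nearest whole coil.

18

N_a = Gd⁴/(8D³k) = (78.2×10³ × 9.8⁴)/(8 × 82.0³ × 9.1)
    = 7.21292e+08 / 4.01396e+07 = 17.97 → 18 coils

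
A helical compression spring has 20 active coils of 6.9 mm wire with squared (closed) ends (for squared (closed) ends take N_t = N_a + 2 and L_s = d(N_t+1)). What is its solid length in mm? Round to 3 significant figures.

159 mm

squared (closed) ends: N_t = N_a + 2 = 20 + 2 = 22
L_s = d·(N_t+1) = 6.9 × 23 = 158.7 mm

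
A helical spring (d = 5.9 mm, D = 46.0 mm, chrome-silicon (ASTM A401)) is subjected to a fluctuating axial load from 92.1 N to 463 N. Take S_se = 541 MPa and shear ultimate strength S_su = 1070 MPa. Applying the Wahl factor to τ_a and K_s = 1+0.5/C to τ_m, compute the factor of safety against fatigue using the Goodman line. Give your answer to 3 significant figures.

C = D/d = 46.0/5.9 = 7.7966; K_W = (4C−1)/(4C−4)+0.615/C = 1.1892; K_s = 1+0.5/C = 1.0641
F_a = (F_max−F_min)/2 = 185.45 N; F_m = (F_max+F_min)/2 = 277.55 N
τ_a = K_W·8F_aD/(πd³) = 1.1892 × 105.77 = 125.79 MPa
τ_m = K_s·8F_mD/(πd³) = 1.0641 × 158.3 = 168.45 MPa
Goodman: 1/n_f = τ_a/S_se + τ_m/S_su = 125.79/541 + 168.45/1070 = 0.23251 + 0.15743 = 0.38994
n_f = 1/0.38994 = 2.564

2.56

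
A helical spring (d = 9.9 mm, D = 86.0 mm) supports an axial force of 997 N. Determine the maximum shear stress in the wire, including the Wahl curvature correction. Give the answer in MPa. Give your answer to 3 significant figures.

Spring index C = D/d = 86.0/9.9 = 8.6869
K_W = (4C−1)/(4C−4) + 0.615/C = 33.747/30.747 + 0.0708 = 1.1684
τ₀ = 8FD/(πd³) = 8·997·86.0/(π·9.9³) = 685936/3048.3 = 225.02 MPa
τ_max = K·τ₀ = 1.1684 × 225.02 = 262.91 MPa

263 MPa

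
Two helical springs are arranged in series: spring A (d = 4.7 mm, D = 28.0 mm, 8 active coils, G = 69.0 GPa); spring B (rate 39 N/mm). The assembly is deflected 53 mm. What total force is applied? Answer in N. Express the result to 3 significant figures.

787 N

k_A = Gd⁴/(8D³N_a) = (69.0×10³)(4.7⁴)/(8·28.0³·8) = 23.965 N/mm
Series: 1/k_eq = 1/23.965 + 1/39 = 0.067368; k_eq = 14.844 N/mm
F = k_eq·δ = 14.844·53 = 786.73 N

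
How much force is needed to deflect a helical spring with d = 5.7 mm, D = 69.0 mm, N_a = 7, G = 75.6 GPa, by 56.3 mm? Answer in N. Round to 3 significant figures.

244 N

k = Gd⁴/(8D³N_a) = (75.6×10³)(5.7⁴)/(8·69.0³·7) = 4.338 N/mm
F = k·δ = 4.338 × 56.3 = 244.23 N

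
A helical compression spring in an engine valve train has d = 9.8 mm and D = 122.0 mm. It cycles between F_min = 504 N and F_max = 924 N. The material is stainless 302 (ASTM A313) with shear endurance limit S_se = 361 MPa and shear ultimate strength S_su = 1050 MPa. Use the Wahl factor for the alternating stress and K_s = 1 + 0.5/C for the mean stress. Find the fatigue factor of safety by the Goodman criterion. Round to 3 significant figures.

C = D/d = 122.0/9.8 = 12.4490; K_W = (4C−1)/(4C−4)+0.615/C = 1.1149; K_s = 1+0.5/C = 1.0402
F_a = (F_max−F_min)/2 = 210 N; F_m = (F_max+F_min)/2 = 714 N
τ_a = K_W·8F_aD/(πd³) = 1.1149 × 69.317 = 77.282 MPa
τ_m = K_s·8F_mD/(πd³) = 1.0402 × 235.68 = 245.14 MPa
Goodman: 1/n_f = τ_a/S_se + τ_m/S_su = 77.282/361 + 245.14/1050 = 0.21408 + 0.23347 = 0.44755
n_f = 1/0.44755 = 2.234

2.23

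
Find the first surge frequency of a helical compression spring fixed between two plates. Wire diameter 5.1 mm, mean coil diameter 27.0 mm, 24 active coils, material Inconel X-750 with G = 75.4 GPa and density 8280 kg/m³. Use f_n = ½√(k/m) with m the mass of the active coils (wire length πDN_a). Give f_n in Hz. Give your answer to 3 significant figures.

k = Gd⁴/(8D³N_a) = (75.4×10³)(5.1⁴)/(8·27.0³·24) = 13.498 N/mm = 13498 N/m
Wire length L = πDN_a = π·27.0·24 = 2035.8 mm
m = ρ·(πd²/4)·L = 8280 × 20.428×10⁻⁶ m² × 2.0358 m = 0.34434 kg
f_n = ½√(k/m) = 0.5·√(13498/0.34434) = 0.5·√(39199) = 98.994 Hz

99.0 Hz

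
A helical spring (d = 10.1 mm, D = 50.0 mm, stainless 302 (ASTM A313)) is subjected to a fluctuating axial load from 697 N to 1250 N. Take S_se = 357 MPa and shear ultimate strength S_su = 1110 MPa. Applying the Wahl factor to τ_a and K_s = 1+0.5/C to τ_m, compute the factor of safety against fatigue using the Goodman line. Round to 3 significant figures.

C = D/d = 50.0/10.1 = 4.9505; K_W = (4C−1)/(4C−4)+0.615/C = 1.3141; K_s = 1+0.5/C = 1.1010
F_a = (F_max−F_min)/2 = 276.5 N; F_m = (F_max+F_min)/2 = 973.5 N
τ_a = K_W·8F_aD/(πd³) = 1.3141 × 34.17 = 44.902 MPa
τ_m = K_s·8F_mD/(πd³) = 1.1010 × 120.3 = 132.46 MPa
Goodman: 1/n_f = τ_a/S_se + τ_m/S_su = 44.902/357 + 132.46/1110 = 0.12578 + 0.11933 = 0.2451
n_f = 1/0.2451 = 4.08

4.08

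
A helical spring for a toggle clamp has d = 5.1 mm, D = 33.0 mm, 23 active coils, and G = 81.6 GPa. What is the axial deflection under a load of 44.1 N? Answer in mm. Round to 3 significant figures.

k = Gd⁴/(8D³N_a) = (81.6×10³)(5.1⁴)/(8·33.0³·23) = 8.3486 N/mm
δ = F/k = 44.1 / 8.3486 = 5.2824 mm

5.28 mm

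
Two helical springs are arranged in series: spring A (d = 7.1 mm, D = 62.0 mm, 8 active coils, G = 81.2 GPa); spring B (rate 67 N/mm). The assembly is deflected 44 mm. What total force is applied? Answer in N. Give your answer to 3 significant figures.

495 N

k_A = Gd⁴/(8D³N_a) = (81.2×10³)(7.1⁴)/(8·62.0³·8) = 13.528 N/mm
Series: 1/k_eq = 1/13.528 + 1/67 = 0.088846; k_eq = 11.255 N/mm
F = k_eq·δ = 11.255·44 = 495.24 N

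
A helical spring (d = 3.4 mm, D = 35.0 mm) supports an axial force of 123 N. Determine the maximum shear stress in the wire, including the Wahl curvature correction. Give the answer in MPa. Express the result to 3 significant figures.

Spring index C = D/d = 35.0/3.4 = 10.2941
K_W = (4C−1)/(4C−4) + 0.615/C = 40.176/37.176 + 0.0597 = 1.1404
τ₀ = 8FD/(πd³) = 8·123·35.0/(π·3.4³) = 34440/123.48 = 278.92 MPa
τ_max = K·τ₀ = 1.1404 × 278.92 = 318.09 MPa

318 MPa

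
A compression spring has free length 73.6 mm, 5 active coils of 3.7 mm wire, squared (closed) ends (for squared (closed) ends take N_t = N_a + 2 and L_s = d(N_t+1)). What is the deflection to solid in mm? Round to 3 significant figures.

N_t = 7; L_s = 3.7·8 = 29.6 mm
δ_solid = L₀ − L_s = 73.6 − 29.6 = 44 mm

44.0 mm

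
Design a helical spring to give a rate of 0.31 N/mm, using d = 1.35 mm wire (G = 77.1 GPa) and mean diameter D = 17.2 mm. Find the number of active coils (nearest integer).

20

N_a = Gd⁴/(8D³k) = (77.1×10³ × 1.35⁴)/(8 × 17.2³ × 0.31)
    = 256088 / 12619.4 = 20.29 → 20 coils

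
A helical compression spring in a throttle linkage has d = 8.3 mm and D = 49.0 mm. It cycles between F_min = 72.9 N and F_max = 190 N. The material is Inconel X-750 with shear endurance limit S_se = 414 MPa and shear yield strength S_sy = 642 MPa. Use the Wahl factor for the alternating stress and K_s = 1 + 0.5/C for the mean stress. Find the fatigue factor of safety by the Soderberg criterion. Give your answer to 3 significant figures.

11.5

C = D/d = 49.0/8.3 = 5.9036; K_W = (4C−1)/(4C−4)+0.615/C = 1.2571; K_s = 1+0.5/C = 1.0847
F_a = (F_max−F_min)/2 = 58.55 N; F_m = (F_max+F_min)/2 = 131.45 N
τ_a = K_W·8F_aD/(πd³) = 1.2571 × 12.777 = 16.062 MPa
τ_m = K_s·8F_mD/(πd³) = 1.0847 × 28.686 = 31.115 MPa
Soderberg: 1/n_f = τ_a/S_se + τ_m/S_sy = 16.062/414 + 31.115/642 = 0.03880 + 0.04847 = 0.087263
n_f = 1/0.087263 = 11.46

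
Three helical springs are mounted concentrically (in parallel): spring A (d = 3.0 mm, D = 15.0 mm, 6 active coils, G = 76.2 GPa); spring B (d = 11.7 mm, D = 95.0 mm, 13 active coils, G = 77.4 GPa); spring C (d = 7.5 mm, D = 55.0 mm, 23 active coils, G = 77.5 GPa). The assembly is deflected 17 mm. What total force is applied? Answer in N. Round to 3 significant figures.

1060 N

k_A = Gd⁴/(8D³N_a) = (76.2×10³)(3.0⁴)/(8·15.0³·6) = 38.1 N/mm
k_B = Gd⁴/(8D³N_a) = (77.4×10³)(11.7⁴)/(8·95.0³·13) = 16.266 N/mm
k_C = Gd⁴/(8D³N_a) = (77.5×10³)(7.5⁴)/(8·55.0³·23) = 8.0102 N/mm
Parallel: k_eq = 38.1 + 16.266 + 8.0102 = 62.376 N/mm
F = k_eq·δ = 62.376·17 = 1060.4 N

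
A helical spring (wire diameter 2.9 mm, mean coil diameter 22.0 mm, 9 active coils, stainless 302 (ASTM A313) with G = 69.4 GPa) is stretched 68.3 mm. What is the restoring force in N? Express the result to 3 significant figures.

437 N

k = Gd⁴/(8D³N_a) = (69.4×10³)(2.9⁴)/(8·22.0³·9) = 6.4025 N/mm
F = k·δ = 6.4025 × 68.3 = 437.29 N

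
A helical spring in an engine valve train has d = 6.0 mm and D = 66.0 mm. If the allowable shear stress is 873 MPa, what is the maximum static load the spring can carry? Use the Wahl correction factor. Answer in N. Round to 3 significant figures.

C = D/d = 66.0/6.0 = 11.0000
K_W = (4C−1)/(4C−4) + 0.615/C = 43.000/40.000 + 0.0559 = 1.1309
τ_max = K·8FD/(πd³) → F_max = τ_allow·πd³/(8DK)
F_max = 873·π·6.0³/(8·66.0·1.1309) = 5.924e+05/597.12 = 992.1 N

992 N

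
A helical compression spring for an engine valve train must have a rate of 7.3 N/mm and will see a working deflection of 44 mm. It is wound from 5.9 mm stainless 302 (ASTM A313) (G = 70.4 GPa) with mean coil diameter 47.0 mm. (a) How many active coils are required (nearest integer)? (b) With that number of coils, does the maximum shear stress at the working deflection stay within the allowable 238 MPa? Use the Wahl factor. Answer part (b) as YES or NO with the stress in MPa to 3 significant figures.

(a) 14 coils; (b) YES, τ_max = 223 MPa

N_a = Gd⁴/(8D³k) = (70.4×10³)(5.9⁴)/(8·47.0³·7.3) = 14.07 → N_a = 14
Actual rate k = Gd⁴/(8D³·14) = 7.3362 N/mm
Working load F = kδ = 7.3362·44 = 322.79 N
C = 47.0/5.9 = 7.9661; K_W = (4C−1)/(4C−4)+0.615/C = 1.1849
τ_max = K_W·8FD/(πd³) = 1.1849·188.11 = 222.88 MPa
τ_max ≤ 238 MPa → acceptable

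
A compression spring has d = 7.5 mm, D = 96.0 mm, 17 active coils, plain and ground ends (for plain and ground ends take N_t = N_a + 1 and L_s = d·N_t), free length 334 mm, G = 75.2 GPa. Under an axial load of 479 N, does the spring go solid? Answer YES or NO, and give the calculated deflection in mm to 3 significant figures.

YES, δ = 242 mm

k = Gd⁴/(8D³N_a) = (75.2×10³)(7.5⁴)/(8·96.0³·17) = 1.9775 N/mm
N_t = 18; L_s = 7.5·18 = 135 mm; δ_solid = L₀ − L_s = 334 − 135 = 199 mm
δ = F/k = 479/1.9775 = 242.23 mm
δ ≥ δ_solid → spring goes solid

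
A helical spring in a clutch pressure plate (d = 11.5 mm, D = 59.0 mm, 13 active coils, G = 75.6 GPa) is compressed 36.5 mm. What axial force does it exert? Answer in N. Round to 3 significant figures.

k = Gd⁴/(8D³N_a) = (75.6×10³)(11.5⁴)/(8·59.0³·13) = 61.905 N/mm
F = k·δ = 61.905 × 36.5 = 2259.5 N

2260 N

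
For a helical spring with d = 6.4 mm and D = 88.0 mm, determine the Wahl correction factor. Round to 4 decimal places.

1.1036

C = D/d = 88.0/6.4 = 13.7500
K_W = (4C−1)/(4C−4) + 0.615/C = 54.000/51.000 + 0.0447 = 1.1036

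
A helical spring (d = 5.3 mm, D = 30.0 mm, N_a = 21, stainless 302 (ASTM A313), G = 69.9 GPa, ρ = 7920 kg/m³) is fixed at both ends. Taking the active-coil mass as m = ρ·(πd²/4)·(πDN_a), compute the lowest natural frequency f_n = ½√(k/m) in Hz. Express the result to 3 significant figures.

k = Gd⁴/(8D³N_a) = (69.9×10³)(5.3⁴)/(8·30.0³·21) = 12.159 N/mm = 12159 N/m
Wire length L = πDN_a = π·30.0·21 = 1979.2 mm
m = ρ·(πd²/4)·L = 7920 × 22.062×10⁻⁶ m² × 1.9792 m = 0.34583 kg
f_n = ½√(k/m) = 0.5·√(12159/0.34583) = 0.5·√(35160) = 93.755 Hz

93.8 Hz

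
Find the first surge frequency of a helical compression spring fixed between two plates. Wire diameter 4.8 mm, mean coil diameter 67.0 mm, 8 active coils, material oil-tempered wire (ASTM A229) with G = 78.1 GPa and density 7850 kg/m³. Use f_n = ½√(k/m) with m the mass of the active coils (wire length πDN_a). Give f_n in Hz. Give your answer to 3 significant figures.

47.4 Hz

k = Gd⁴/(8D³N_a) = (78.1×10³)(4.8⁴)/(8·67.0³·8) = 2.1538 N/mm = 2153.8 N/m
Wire length L = πDN_a = π·67.0·8 = 1683.9 mm
m = ρ·(πd²/4)·L = 7850 × 18.096×10⁻⁶ m² × 1.6839 m = 0.2392 kg
f_n = ½√(k/m) = 0.5·√(2153.8/0.2392) = 0.5·√(9004.4) = 47.446 Hz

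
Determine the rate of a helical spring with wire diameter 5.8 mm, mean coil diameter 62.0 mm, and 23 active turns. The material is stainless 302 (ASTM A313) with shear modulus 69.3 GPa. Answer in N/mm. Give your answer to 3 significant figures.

1.79 N/mm

k = Gd⁴/(8D³N_a) = (69.3×10³ × 5.8⁴) / (8 × 62.0³ × 23)
  = 7.84233e+07 / 4.38524e+07 = 1.7883 N/mm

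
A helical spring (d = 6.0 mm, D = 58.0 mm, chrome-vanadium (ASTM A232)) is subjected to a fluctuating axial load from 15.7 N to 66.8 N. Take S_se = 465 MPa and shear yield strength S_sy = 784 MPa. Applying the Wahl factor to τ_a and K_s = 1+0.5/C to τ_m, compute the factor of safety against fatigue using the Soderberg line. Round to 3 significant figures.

C = D/d = 58.0/6.0 = 9.6667; K_W = (4C−1)/(4C−4)+0.615/C = 1.1502; K_s = 1+0.5/C = 1.0517
F_a = (F_max−F_min)/2 = 25.55 N; F_m = (F_max+F_min)/2 = 41.25 N
τ_a = K_W·8F_aD/(πd³) = 1.1502 × 17.47 = 20.094 MPa
τ_m = K_s·8F_mD/(πd³) = 1.0517 × 28.206 = 29.665 MPa
Soderberg: 1/n_f = τ_a/S_se + τ_m/S_sy = 20.094/465 + 29.665/784 = 0.04321 + 0.03784 = 0.08105
n_f = 1/0.08105 = 12.34

12.3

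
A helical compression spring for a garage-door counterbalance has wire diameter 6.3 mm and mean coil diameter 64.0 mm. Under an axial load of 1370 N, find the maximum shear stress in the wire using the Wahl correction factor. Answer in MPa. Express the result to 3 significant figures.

1020 MPa

Spring index C = D/d = 64.0/6.3 = 10.1587
K_W = (4C−1)/(4C−4) + 0.615/C = 39.635/36.635 + 0.0605 = 1.1424
τ₀ = 8FD/(πd³) = 8·1370·64.0/(π·6.3³) = 701440/785.55 = 892.93 MPa
τ_max = K·τ₀ = 1.1424 × 892.93 = 1020.1 MPa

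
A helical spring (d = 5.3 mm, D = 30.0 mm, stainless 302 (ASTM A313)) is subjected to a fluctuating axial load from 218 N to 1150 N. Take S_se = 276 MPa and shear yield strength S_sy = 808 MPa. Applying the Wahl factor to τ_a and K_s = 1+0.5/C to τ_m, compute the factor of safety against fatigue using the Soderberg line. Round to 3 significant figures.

C = D/d = 30.0/5.3 = 5.6604; K_W = (4C−1)/(4C−4)+0.615/C = 1.2696; K_s = 1+0.5/C = 1.0883
F_a = (F_max−F_min)/2 = 466 N; F_m = (F_max+F_min)/2 = 684 N
τ_a = K_W·8F_aD/(πd³) = 1.2696 × 239.12 = 303.58 MPa
τ_m = K_s·8F_mD/(πd³) = 1.0883 × 350.99 = 381.99 MPa
Soderberg: 1/n_f = τ_a/S_se + τ_m/S_sy = 303.58/276 + 381.99/808 = 1.09995 + 0.47276 = 1.5727
n_f = 1/1.5727 = 0.6358

0.636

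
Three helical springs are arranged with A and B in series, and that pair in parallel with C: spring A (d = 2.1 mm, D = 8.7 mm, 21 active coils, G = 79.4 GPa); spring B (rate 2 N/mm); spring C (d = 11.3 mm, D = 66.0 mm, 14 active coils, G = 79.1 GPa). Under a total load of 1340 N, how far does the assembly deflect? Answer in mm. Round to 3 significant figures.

32.1 mm

k_A = Gd⁴/(8D³N_a) = (79.4×10³)(2.1⁴)/(8·8.7³·21) = 13.958 N/mm
k_C = Gd⁴/(8D³N_a) = (79.1×10³)(11.3⁴)/(8·66.0³·14) = 40.053 N/mm
Springs A,B series: k_AB = 1/(1/13.958+1/2) = 1.7493 N/mm; parallel with C: k_eq = 1.7493+40.053 = 41.803 N/mm
δ = F/k_eq = 1340/41.803 = 32.055 mm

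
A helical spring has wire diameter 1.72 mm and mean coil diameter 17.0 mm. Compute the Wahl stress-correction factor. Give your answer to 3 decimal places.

1.147

C = D/d = 17.0/1.72 = 9.8837
K_W = (4C−1)/(4C−4) + 0.615/C = 38.535/35.535 + 0.0622 = 1.1466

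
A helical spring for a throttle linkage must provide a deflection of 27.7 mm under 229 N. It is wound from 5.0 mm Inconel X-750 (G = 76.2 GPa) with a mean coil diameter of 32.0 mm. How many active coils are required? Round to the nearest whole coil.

22

Required rate k = F/δ = 229/27.7 = 8.2671 N/mm
N_a = Gd⁴/(8D³k) = (76.2×10³ × 5.0⁴)/(8 × 32.0³ × 8.2671)
    = 4.7625e+07 / 2.16718e+06 = 21.98 → 22 coils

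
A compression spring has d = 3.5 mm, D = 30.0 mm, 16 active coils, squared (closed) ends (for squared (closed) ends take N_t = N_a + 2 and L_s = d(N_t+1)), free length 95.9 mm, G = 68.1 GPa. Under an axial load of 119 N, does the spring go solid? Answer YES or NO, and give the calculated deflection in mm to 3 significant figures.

k = Gd⁴/(8D³N_a) = (68.1×10³)(3.5⁴)/(8·30.0³·16) = 2.957 N/mm
N_t = 18; L_s = 3.5·19 = 66.5 mm; δ_solid = L₀ − L_s = 95.9 − 66.5 = 29.4 mm
δ = F/k = 119/2.957 = 40.244 mm
δ ≥ δ_solid → spring goes solid

YES, δ = 40.2 mm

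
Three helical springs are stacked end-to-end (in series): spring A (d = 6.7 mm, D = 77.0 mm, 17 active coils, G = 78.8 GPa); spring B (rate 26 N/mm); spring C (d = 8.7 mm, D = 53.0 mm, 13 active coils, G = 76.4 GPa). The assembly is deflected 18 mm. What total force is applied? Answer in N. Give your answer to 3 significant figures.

38.7 N

k_A = Gd⁴/(8D³N_a) = (78.8×10³)(6.7⁴)/(8·77.0³·17) = 2.5575 N/mm
k_C = Gd⁴/(8D³N_a) = (76.4×10³)(8.7⁴)/(8·53.0³·13) = 28.269 N/mm
Series: 1/k_eq = 1/2.5575 + 1/26 + 1/28.269 = 0.46484; k_eq = 2.1513 N/mm
F = k_eq·δ = 2.1513·18 = 38.723 N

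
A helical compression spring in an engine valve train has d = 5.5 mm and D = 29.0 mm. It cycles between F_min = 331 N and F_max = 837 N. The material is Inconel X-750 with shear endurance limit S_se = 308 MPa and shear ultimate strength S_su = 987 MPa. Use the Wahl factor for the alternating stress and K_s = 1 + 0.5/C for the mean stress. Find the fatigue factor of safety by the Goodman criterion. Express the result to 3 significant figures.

1.32

C = D/d = 29.0/5.5 = 5.2727; K_W = (4C−1)/(4C−4)+0.615/C = 1.2922; K_s = 1+0.5/C = 1.0948
F_a = (F_max−F_min)/2 = 253 N; F_m = (F_max+F_min)/2 = 584 N
τ_a = K_W·8F_aD/(πd³) = 1.2922 × 112.3 = 145.11 MPa
τ_m = K_s·8F_mD/(πd³) = 1.0948 × 259.22 = 283.8 MPa
Goodman: 1/n_f = τ_a/S_se + τ_m/S_su = 145.11/308 + 283.8/987 = 0.47113 + 0.28754 = 0.75866
n_f = 1/0.75866 = 1.318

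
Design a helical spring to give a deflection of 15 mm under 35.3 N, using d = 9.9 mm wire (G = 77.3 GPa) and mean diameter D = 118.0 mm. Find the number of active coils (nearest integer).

24

Required rate k = F/δ = 35.3/15 = 2.3533 N/mm
N_a = Gd⁴/(8D³k) = (77.3×10³ × 9.9⁴)/(8 × 118.0³ × 2.3533)
    = 7.42541e+08 / 3.09328e+07 = 24 → 24 coils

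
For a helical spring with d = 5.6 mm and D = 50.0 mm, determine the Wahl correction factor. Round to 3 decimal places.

C = D/d = 50.0/5.6 = 8.9286
K_W = (4C−1)/(4C−4) + 0.615/C = 34.714/31.714 + 0.0689 = 1.1635

1.163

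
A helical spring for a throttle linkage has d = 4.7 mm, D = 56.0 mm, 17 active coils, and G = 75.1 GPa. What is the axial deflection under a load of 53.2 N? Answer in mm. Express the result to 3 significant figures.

34.7 mm

k = Gd⁴/(8D³N_a) = (75.1×10³)(4.7⁴)/(8·56.0³·17) = 1.5344 N/mm
δ = F/k = 53.2 / 1.5344 = 34.672 mm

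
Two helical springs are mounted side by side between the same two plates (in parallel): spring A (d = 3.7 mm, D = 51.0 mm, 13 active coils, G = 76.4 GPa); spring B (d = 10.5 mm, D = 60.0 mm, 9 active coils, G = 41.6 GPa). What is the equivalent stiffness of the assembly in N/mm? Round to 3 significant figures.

33.6 N/mm

k_A = Gd⁴/(8D³N_a) = (76.4×10³)(3.7⁴)/(8·51.0³·13) = 1.0379 N/mm
k_B = Gd⁴/(8D³N_a) = (41.6×10³)(10.5⁴)/(8·60.0³·9) = 32.514 N/mm
Parallel: k_eq = 1.0379 + 32.514 = 33.551 N/mm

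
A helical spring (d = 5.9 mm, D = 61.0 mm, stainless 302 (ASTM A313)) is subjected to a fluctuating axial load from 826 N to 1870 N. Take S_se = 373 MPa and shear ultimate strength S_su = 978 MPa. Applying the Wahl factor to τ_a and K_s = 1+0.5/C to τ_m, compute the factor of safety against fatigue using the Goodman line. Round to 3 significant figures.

0.435

C = D/d = 61.0/5.9 = 10.3390; K_W = (4C−1)/(4C−4)+0.615/C = 1.1398; K_s = 1+0.5/C = 1.0484
F_a = (F_max−F_min)/2 = 522 N; F_m = (F_max+F_min)/2 = 1348 N
τ_a = K_W·8F_aD/(πd³) = 1.1398 × 394.81 = 450 MPa
τ_m = K_s·8F_mD/(πd³) = 1.0484 × 1019.5 = 1068.8 MPa
Goodman: 1/n_f = τ_a/S_se + τ_m/S_su = 450/373 + 1068.8/978 = 1.20643 + 1.09289 = 2.2993
n_f = 1/2.2993 = 0.4349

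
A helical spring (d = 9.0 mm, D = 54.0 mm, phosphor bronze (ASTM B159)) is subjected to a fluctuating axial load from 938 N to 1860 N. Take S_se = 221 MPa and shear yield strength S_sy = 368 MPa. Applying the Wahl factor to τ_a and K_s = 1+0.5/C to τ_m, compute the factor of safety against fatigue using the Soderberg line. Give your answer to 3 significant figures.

0.788

C = D/d = 54.0/9.0 = 6.0000; K_W = (4C−1)/(4C−4)+0.615/C = 1.2525; K_s = 1+0.5/C = 1.0833
F_a = (F_max−F_min)/2 = 461 N; F_m = (F_max+F_min)/2 = 1399 N
τ_a = K_W·8F_aD/(πd³) = 1.2525 × 86.958 = 108.91 MPa
τ_m = K_s·8F_mD/(πd³) = 1.0833 × 263.89 = 285.88 MPa
Soderberg: 1/n_f = τ_a/S_se + τ_m/S_sy = 108.91/221 + 285.88/368 = 0.49283 + 0.77685 = 1.2697
n_f = 1/1.2697 = 0.7876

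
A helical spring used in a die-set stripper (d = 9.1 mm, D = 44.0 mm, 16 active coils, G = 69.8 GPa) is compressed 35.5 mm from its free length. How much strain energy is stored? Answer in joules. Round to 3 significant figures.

k = Gd⁴/(8D³N_a) = (69.8×10³)(9.1⁴)/(8·44.0³·16) = 43.899 N/mm
U = ½kδ² = 0.5 × 43.899 × 35.5² = 27662 N·mm = 27.662 J

27.7 J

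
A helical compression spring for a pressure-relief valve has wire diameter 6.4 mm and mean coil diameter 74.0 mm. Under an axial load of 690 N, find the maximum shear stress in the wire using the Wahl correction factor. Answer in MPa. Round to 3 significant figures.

558 MPa

Spring index C = D/d = 74.0/6.4 = 11.5625
K_W = (4C−1)/(4C−4) + 0.615/C = 45.250/42.250 + 0.0532 = 1.1242
τ₀ = 8FD/(πd³) = 8·690·74.0/(π·6.4³) = 408480/823.55 = 496 MPa
τ_max = K·τ₀ = 1.1242 × 496 = 557.6 MPa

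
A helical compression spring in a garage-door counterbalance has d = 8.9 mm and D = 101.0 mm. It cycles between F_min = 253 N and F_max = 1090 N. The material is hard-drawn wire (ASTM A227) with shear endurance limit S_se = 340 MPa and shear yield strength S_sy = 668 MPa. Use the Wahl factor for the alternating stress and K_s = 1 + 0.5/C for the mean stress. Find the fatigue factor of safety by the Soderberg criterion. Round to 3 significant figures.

1.13

C = D/d = 101.0/8.9 = 11.3483; K_W = (4C−1)/(4C−4)+0.615/C = 1.1267; K_s = 1+0.5/C = 1.0441
F_a = (F_max−F_min)/2 = 418.5 N; F_m = (F_max+F_min)/2 = 671.5 N
τ_a = K_W·8F_aD/(πd³) = 1.1267 × 152.68 = 172.02 MPa
τ_m = K_s·8F_mD/(πd³) = 1.0441 × 244.98 = 255.78 MPa
Soderberg: 1/n_f = τ_a/S_se + τ_m/S_sy = 172.02/340 + 255.78/668 = 0.50595 + 0.38290 = 0.88885
n_f = 1/0.88885 = 1.125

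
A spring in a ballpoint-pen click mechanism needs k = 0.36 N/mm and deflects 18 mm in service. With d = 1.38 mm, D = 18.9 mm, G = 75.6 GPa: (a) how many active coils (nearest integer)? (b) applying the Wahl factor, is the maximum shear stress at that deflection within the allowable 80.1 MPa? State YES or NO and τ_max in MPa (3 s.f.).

(a) 14 coils; (b) NO, τ_max = 132 MPa

N_a = Gd⁴/(8D³k) = (75.6×10³)(1.38⁴)/(8·18.9³·0.36) = 14.1 → N_a = 14
Actual rate k = Gd⁴/(8D³·14) = 0.36261 N/mm
Working load F = kδ = 0.36261·18 = 6.5269 N
C = 18.9/1.38 = 13.6957; K_W = (4C−1)/(4C−4)+0.615/C = 1.1040
τ_max = K_W·8FD/(πd³) = 1.1040·119.53 = 131.96 MPa
τ_max > 80.1 MPa → exceeds allowable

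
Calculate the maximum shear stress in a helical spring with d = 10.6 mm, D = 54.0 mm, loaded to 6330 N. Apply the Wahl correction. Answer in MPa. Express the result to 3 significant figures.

953 MPa

Spring index C = D/d = 54.0/10.6 = 5.0943
K_W = (4C−1)/(4C−4) + 0.615/C = 19.377/16.377 + 0.1207 = 1.3039
τ₀ = 8FD/(πd³) = 8·6330·54.0/(π·10.6³) = 2.73456e+06/3741.7 = 730.84 MPa
τ_max = K·τ₀ = 1.3039 × 730.84 = 952.94 MPa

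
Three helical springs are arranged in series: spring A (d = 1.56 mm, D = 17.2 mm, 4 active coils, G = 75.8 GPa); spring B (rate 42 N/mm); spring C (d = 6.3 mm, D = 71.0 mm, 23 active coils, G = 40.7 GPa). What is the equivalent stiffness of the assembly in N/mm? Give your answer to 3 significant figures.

k_A = Gd⁴/(8D³N_a) = (75.8×10³)(1.56⁴)/(8·17.2³·4) = 2.757 N/mm
k_C = Gd⁴/(8D³N_a) = (40.7×10³)(6.3⁴)/(8·71.0³·23) = 0.97356 N/mm
Series: 1/k_eq = 1/2.757 + 1/42 + 1/0.97356 = 1.4137; k_eq = 0.70737 N/mm

0.707 N/mm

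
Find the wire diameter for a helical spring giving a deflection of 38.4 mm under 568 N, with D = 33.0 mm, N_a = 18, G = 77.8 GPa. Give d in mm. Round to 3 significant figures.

Required rate k = F/δ = 568/38.4 = 14.792 N/mm
d = (8D³N_a·k / G)^(1/4) = (8·33.0³·18·14.792 / (77.8×10³))^0.25
  = (983.88)^0.25 = 5.6006 mm

5.60 mm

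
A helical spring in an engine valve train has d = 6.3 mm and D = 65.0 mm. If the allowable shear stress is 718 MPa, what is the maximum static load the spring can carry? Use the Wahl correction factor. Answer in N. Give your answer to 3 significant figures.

C = D/d = 65.0/6.3 = 10.3175
K_W = (4C−1)/(4C−4) + 0.615/C = 40.270/37.270 + 0.0596 = 1.1401
τ_max = K·8FD/(πd³) → F_max = τ_allow·πd³/(8DK)
F_max = 718·π·6.3³/(8·65.0·1.1401) = 5.6402e+05/592.85 = 951.37 N

951 N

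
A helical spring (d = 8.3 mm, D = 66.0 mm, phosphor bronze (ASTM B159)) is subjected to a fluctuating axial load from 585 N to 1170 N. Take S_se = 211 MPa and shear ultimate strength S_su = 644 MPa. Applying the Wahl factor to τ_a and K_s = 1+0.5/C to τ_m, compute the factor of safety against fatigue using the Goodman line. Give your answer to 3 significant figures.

1.10

C = D/d = 66.0/8.3 = 7.9518; K_W = (4C−1)/(4C−4)+0.615/C = 1.1852; K_s = 1+0.5/C = 1.0629
F_a = (F_max−F_min)/2 = 292.5 N; F_m = (F_max+F_min)/2 = 877.5 N
τ_a = K_W·8F_aD/(πd³) = 1.1852 × 85.976 = 101.9 MPa
τ_m = K_s·8F_mD/(πd³) = 1.0629 × 257.93 = 274.15 MPa
Goodman: 1/n_f = τ_a/S_se + τ_m/S_su = 101.9/211 + 274.15/644 = 0.48294 + 0.42569 = 0.90863
n_f = 1/0.90863 = 1.101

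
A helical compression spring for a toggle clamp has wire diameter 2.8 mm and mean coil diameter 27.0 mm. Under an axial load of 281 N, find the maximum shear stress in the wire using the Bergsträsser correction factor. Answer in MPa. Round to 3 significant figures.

Spring index C = D/d = 27.0/2.8 = 9.6429
K_B = (4C+2)/(4C−3) = 40.571/35.571 = 1.1406
τ₀ = 8FD/(πd³) = 8·281·27.0/(π·2.8³) = 60696/68.964 = 880.11 MPa
τ_max = K·τ₀ = 1.1406 × 880.11 = 1003.8 MPa

1000 MPa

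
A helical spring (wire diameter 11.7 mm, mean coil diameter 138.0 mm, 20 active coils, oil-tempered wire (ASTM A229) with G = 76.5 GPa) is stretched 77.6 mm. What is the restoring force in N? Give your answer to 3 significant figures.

265 N

k = Gd⁴/(8D³N_a) = (76.5×10³)(11.7⁴)/(8·138.0³·20) = 3.4092 N/mm
F = k·δ = 3.4092 × 77.6 = 264.55 N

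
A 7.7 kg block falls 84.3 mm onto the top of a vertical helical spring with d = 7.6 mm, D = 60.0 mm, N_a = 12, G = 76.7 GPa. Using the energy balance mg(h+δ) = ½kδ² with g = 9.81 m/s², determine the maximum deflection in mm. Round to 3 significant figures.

38.8 mm

k = Gd⁴/(8D³N_a) = (76.7×10³)(7.6⁴)/(8·60.0³·12) = 12.34 N/mm
W = mg = 7.7 × 9.81 = 75.537 N
½kδ² − Wδ − Wh = 0 → δ = (W + √(W² + 2kWh))/k
δ = (75.537 + √(5705.8 + 157160))/12.34 = (75.537 + 403.57)/12.34 = 38.824 mm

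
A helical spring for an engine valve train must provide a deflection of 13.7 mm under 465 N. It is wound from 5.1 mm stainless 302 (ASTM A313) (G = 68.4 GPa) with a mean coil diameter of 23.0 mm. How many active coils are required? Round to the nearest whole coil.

Required rate k = F/δ = 465/13.7 = 33.942 N/mm
N_a = Gd⁴/(8D³k) = (68.4×10³ × 5.1⁴)/(8 × 23.0³ × 33.942)
    = 4.6274e+07 / 3.30374e+06 = 14.01 → 14 coils

14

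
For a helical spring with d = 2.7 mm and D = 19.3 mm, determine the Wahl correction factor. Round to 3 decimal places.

C = D/d = 19.3/2.7 = 7.1481
K_W = (4C−1)/(4C−4) + 0.615/C = 27.593/24.593 + 0.0860 = 1.2080

1.208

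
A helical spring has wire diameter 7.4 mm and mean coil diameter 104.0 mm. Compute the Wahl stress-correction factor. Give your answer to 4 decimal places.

1.1012

C = D/d = 104.0/7.4 = 14.0541
K_W = (4C−1)/(4C−4) + 0.615/C = 55.216/52.216 + 0.0438 = 1.1012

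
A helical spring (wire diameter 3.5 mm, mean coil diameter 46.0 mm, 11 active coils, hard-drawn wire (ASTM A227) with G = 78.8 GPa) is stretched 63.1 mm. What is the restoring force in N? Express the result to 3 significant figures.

k = Gd⁴/(8D³N_a) = (78.8×10³)(3.5⁴)/(8·46.0³·11) = 1.3805 N/mm
F = k·δ = 1.3805 × 63.1 = 87.111 N

87.1 N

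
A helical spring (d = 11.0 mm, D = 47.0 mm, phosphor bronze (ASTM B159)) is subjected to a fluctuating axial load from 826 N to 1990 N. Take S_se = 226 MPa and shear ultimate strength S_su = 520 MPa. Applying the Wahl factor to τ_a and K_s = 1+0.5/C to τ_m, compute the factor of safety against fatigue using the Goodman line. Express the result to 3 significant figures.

1.70

C = D/d = 47.0/11.0 = 4.2727; K_W = (4C−1)/(4C−4)+0.615/C = 1.3731; K_s = 1+0.5/C = 1.1170
F_a = (F_max−F_min)/2 = 582 N; F_m = (F_max+F_min)/2 = 1408 N
τ_a = K_W·8F_aD/(πd³) = 1.3731 × 52.334 = 71.86 MPa
τ_m = K_s·8F_mD/(πd³) = 1.1170 × 126.61 = 141.42 MPa
Goodman: 1/n_f = τ_a/S_se + τ_m/S_su = 71.86/226 + 141.42/520 = 0.31796 + 0.27197 = 0.58993
n_f = 1/0.58993 = 1.695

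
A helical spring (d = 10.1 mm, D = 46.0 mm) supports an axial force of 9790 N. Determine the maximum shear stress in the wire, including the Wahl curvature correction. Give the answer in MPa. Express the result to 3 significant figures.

1500 MPa

Spring index C = D/d = 46.0/10.1 = 4.5545
K_W = (4C−1)/(4C−4) + 0.615/C = 17.218/14.218 + 0.1350 = 1.3460
τ₀ = 8FD/(πd³) = 8·9790·46.0/(π·10.1³) = 3.60272e+06/3236.8 = 1113.1 MPa
τ_max = K·τ₀ = 1.3460 × 1113.1 = 1498.2 MPa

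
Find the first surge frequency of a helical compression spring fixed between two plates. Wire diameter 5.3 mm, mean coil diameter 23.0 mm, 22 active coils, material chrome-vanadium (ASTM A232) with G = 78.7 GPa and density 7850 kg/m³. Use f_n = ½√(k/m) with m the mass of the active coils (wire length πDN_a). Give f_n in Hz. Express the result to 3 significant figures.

162 Hz

k = Gd⁴/(8D³N_a) = (78.7×10³)(5.3⁴)/(8·23.0³·22) = 28.999 N/mm = 28999 N/m
Wire length L = πDN_a = π·23.0·22 = 1589.6 mm
m = ρ·(πd²/4)·L = 7850 × 22.062×10⁻⁶ m² × 1.5896 m = 0.2753 kg
f_n = ½√(k/m) = 0.5·√(28999/0.2753) = 0.5·√(1.0533e+05) = 162.28 Hz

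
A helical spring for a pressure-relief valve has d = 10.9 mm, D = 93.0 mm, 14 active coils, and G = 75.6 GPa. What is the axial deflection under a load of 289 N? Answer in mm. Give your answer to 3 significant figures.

24.4 mm

k = Gd⁴/(8D³N_a) = (75.6×10³)(10.9⁴)/(8·93.0³·14) = 11.846 N/mm
δ = F/k = 289 / 11.846 = 24.397 mm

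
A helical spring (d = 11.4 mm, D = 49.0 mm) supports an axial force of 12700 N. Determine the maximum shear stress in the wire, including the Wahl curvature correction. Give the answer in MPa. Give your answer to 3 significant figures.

Spring index C = D/d = 49.0/11.4 = 4.2982
K_W = (4C−1)/(4C−4) + 0.615/C = 16.193/13.193 + 0.1431 = 1.3705
τ₀ = 8FD/(πd³) = 8·12700·49.0/(π·11.4³) = 4.9784e+06/4654.4 = 1069.6 MPa
τ_max = K·τ₀ = 1.3705 × 1069.6 = 1465.9 MPa

1470 MPa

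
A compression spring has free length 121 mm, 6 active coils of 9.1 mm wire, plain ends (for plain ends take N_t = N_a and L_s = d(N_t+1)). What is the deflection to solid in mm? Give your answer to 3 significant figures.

N_t = 6; L_s = 9.1·7 = 63.7 mm
δ_solid = L₀ − L_s = 121 − 63.7 = 57.3 mm

57.3 mm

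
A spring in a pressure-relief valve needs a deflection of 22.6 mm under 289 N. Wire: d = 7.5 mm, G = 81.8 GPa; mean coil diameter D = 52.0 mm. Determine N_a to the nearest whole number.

18

Required rate k = F/δ = 289/22.6 = 12.788 N/mm
N_a = Gd⁴/(8D³k) = (81.8×10³ × 7.5⁴)/(8 × 52.0³ × 12.788)
    = 2.5882e+08 / 1.43843e+07 = 17.99 → 18 coils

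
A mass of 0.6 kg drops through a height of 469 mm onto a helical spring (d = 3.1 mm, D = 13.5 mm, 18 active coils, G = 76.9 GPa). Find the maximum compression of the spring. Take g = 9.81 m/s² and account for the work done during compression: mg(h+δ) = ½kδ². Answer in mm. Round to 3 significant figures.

16.9 mm

k = Gd⁴/(8D³N_a) = (76.9×10³)(3.1⁴)/(8·13.5³·18) = 20.045 N/mm
W = mg = 0.6 × 9.81 = 5.886 N
½kδ² − Wδ − Wh = 0 → δ = (W + √(W² + 2kWh))/k
δ = (5.886 + √(34.645 + 110671))/20.045 = (5.886 + 332.72)/20.045 = 16.892 mm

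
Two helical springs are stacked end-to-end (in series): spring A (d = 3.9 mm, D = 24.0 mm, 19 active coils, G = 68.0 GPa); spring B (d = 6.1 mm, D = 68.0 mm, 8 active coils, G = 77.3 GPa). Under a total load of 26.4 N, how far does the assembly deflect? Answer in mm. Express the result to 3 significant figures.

k_A = Gd⁴/(8D³N_a) = (68.0×10³)(3.9⁴)/(8·24.0³·19) = 7.4867 N/mm
k_B = Gd⁴/(8D³N_a) = (77.3×10³)(6.1⁴)/(8·68.0³·8) = 5.3185 N/mm
Series: 1/k_eq = 1/7.4867 + 1/5.3185 = 0.32159; k_eq = 3.1095 N/mm
δ = F/k_eq = 26.4/3.1095 = 8.49 mm

8.49 mm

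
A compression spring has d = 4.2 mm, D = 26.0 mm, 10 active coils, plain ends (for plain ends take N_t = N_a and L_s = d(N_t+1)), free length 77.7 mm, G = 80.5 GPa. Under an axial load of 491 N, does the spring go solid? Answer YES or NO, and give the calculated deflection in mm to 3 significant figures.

NO, δ = 27.6 mm

k = Gd⁴/(8D³N_a) = (80.5×10³)(4.2⁴)/(8·26.0³·10) = 17.815 N/mm
N_t = 10; L_s = 4.2·11 = 46.2 mm; δ_solid = L₀ − L_s = 77.7 − 46.2 = 31.5 mm
δ = F/k = 491/17.815 = 27.561 mm
δ < δ_solid → spring does not go solid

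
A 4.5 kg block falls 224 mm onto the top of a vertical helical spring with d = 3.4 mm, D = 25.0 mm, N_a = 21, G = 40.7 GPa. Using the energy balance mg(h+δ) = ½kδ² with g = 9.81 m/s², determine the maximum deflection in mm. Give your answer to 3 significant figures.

k = Gd⁴/(8D³N_a) = (40.7×10³)(3.4⁴)/(8·25.0³·21) = 2.072 N/mm
W = mg = 4.5 × 9.81 = 44.145 N
½kδ² − Wδ − Wh = 0 → δ = (W + √(W² + 2kWh))/k
δ = (44.145 + √(1948.8 + 40977))/2.072 = (44.145 + 207.19)/2.072 = 121.3 mm

121 mm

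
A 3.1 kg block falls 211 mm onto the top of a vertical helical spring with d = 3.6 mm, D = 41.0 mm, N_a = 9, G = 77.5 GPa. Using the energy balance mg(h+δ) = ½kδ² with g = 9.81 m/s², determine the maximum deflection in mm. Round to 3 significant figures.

k = Gd⁴/(8D³N_a) = (77.5×10³)(3.6⁴)/(8·41.0³·9) = 2.6232 N/mm
W = mg = 3.1 × 9.81 = 30.411 N
½kδ² − Wδ − Wh = 0 → δ = (W + √(W² + 2kWh))/k
δ = (30.411 + √(924.83 + 33664.4))/2.6232 = (30.411 + 185.98)/2.6232 = 82.493 mm

82.5 mm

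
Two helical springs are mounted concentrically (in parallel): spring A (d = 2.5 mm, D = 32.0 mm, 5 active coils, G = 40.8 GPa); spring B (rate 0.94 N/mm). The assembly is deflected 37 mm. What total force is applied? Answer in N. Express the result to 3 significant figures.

k_A = Gd⁴/(8D³N_a) = (40.8×10³)(2.5⁴)/(8·32.0³·5) = 1.2159 N/mm
Parallel: k_eq = 1.2159 + 0.94 = 2.1559 N/mm
F = k_eq·δ = 2.1559·37 = 79.77 N

79.8 N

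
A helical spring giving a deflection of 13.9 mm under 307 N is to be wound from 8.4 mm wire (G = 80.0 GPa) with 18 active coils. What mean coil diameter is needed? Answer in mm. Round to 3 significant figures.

50.0 mm

Required rate k = F/δ = 307/13.9 = 22.086 N/mm
D = (Gd⁴/(8N_a·k))^(1/3) = (80.0×10³·8.4⁴/(8·18·22.086))^(1/3)
  = (125234)^(1/3) = 50.0311 mm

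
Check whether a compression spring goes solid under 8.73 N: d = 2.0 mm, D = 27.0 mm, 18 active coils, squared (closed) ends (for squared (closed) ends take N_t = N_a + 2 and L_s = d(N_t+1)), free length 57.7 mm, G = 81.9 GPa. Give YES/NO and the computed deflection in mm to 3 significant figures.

YES, δ = 18.9 mm

k = Gd⁴/(8D³N_a) = (81.9×10³)(2.0⁴)/(8·27.0³·18) = 0.46233 N/mm
N_t = 20; L_s = 2.0·21 = 42 mm; δ_solid = L₀ − L_s = 57.7 − 42 = 15.7 mm
δ = F/k = 8.73/0.46233 = 18.883 mm
δ ≥ δ_solid → spring goes solid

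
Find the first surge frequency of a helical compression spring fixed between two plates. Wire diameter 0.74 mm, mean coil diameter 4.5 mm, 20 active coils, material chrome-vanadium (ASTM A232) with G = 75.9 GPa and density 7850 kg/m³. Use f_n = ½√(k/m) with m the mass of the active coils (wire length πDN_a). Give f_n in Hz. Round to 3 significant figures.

k = Gd⁴/(8D³N_a) = (75.9×10³)(0.74⁴)/(8·4.5³·20) = 1.561 N/mm = 1561 N/m
Wire length L = πDN_a = π·4.5·20 = 282.74 mm
m = ρ·(πd²/4)·L = 7850 × 0.43008×10⁻⁶ m² × 0.28274 m = 0.00095459 kg
f_n = ½√(k/m) = 0.5·√(1561/0.00095459) = 0.5·√(1.6353e+06) = 639.39 Hz

639 Hz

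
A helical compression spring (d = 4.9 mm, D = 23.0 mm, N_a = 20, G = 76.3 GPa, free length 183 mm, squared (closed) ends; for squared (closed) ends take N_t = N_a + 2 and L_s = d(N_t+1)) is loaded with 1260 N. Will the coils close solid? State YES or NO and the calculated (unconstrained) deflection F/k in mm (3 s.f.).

NO, δ = 55.8 mm

k = Gd⁴/(8D³N_a) = (76.3×10³)(4.9⁴)/(8·23.0³·20) = 22.595 N/mm
N_t = 22; L_s = 4.9·23 = 112.7 mm; δ_solid = L₀ − L_s = 183 − 112.7 = 70.3 mm
δ = F/k = 1260/22.595 = 55.765 mm
δ < δ_solid → spring does not go solid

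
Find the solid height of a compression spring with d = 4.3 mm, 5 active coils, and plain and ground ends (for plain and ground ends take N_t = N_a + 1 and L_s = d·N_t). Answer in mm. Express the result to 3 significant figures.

plain and ground ends: N_t = N_a + 1 = 5 + 1 = 6
L_s = d·N_t = 4.3 × 6 = 25.8 mm

25.8 mm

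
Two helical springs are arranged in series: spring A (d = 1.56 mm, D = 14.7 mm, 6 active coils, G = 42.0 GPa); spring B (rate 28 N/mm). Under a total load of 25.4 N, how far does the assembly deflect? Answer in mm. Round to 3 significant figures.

k_A = Gd⁴/(8D³N_a) = (42.0×10³)(1.56⁴)/(8·14.7³·6) = 1.6314 N/mm
Series: 1/k_eq = 1/1.6314 + 1/28 = 0.64869; k_eq = 1.5416 N/mm
δ = F/k_eq = 25.4/1.5416 = 16.477 mm

16.5 mm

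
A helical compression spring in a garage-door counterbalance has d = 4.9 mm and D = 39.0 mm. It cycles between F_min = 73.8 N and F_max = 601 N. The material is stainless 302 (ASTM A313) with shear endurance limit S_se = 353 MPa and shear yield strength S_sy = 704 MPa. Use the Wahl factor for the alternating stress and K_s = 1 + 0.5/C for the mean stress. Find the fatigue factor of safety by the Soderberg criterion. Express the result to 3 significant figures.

C = D/d = 39.0/4.9 = 7.9592; K_W = (4C−1)/(4C−4)+0.615/C = 1.1850; K_s = 1+0.5/C = 1.0628
F_a = (F_max−F_min)/2 = 263.6 N; F_m = (F_max+F_min)/2 = 337.4 N
τ_a = K_W·8F_aD/(πd³) = 1.1850 × 222.52 = 263.69 MPa
τ_m = K_s·8F_mD/(πd³) = 1.0628 × 284.81 = 302.71 MPa
Soderberg: 1/n_f = τ_a/S_se + τ_m/S_sy = 263.69/353 + 302.71/704 = 0.74700 + 0.42998 = 1.177
n_f = 1/1.177 = 0.8496

0.850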